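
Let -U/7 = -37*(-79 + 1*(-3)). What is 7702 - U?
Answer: 28940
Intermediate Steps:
U = -21238 (U = -(-259)*(-79 + 1*(-3)) = -(-259)*(-79 - 3) = -(-259)*(-82) = -7*3034 = -21238)
7702 - U = 7702 - 1*(-21238) = 7702 + 21238 = 28940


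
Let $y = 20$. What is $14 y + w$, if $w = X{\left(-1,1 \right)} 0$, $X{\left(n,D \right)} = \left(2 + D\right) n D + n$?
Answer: $280$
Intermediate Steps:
$X{\left(n,D \right)} = n + D n \left(2 + D\right)$ ($X{\left(n,D \right)} = n \left(2 + D\right) D + n = D n \left(2 + D\right) + n = n + D n \left(2 + D\right)$)
$w = 0$ ($w = - (1 + 1^{2} + 2 \cdot 1) 0 = - (1 + 1 + 2) 0 = \left(-1\right) 4 \cdot 0 = \left(-4\right) 0 = 0$)
$14 y + w = 14 \cdot 20 + 0 = 280 + 0 = 280$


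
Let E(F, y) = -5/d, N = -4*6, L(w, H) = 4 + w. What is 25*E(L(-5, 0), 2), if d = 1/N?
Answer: 3000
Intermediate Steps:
N = -24
d = -1/24 (d = 1/(-24) = -1/24 ≈ -0.041667)
E(F, y) = 120 (E(F, y) = -5/(-1/24) = -5*(-24) = 120)
25*E(L(-5, 0), 2) = 25*120 = 3000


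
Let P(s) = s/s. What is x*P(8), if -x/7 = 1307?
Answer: -9149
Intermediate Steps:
P(s) = 1
x = -9149 (x = -7*1307 = -9149)
x*P(8) = -9149*1 = -9149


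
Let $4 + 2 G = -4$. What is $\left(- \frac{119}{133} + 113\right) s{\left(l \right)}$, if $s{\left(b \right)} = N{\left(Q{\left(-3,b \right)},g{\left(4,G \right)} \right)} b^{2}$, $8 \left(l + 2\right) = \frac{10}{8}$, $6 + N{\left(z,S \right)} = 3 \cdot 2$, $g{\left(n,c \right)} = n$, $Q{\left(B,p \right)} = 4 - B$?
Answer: $0$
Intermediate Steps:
$G = -4$ ($G = -2 + \frac{1}{2} \left(-4\right) = -2 - 2 = -4$)
$N{\left(z,S \right)} = 0$ ($N{\left(z,S \right)} = -6 + 3 \cdot 2 = -6 + 6 = 0$)
$l = - \frac{59}{32}$ ($l = -2 + \frac{10 \cdot \frac{1}{8}}{8} = -2 + \frac{1}{8} \cdot \frac{5}{4} = -2 + \frac{5}{32} = - \frac{59}{32} \approx -1.8438$)
$s{\left(b \right)} = 0$ ($s{\left(b \right)} = 0 b^{2} = 0$)
$\left(- \frac{119}{133} + 113\right) s{\left(l \right)} = \left(- \frac{119}{133} + 113\right) 0 = \left(\left(-119\right) \frac{1}{133} + 113\right) 0 = \left(- \frac{17}{19} + 113\right) 0 = \frac{2130}{19} \cdot 0 = 0$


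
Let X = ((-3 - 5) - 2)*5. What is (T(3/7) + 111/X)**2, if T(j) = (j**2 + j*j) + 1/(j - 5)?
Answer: 6593277601/1536640000 ≈ 4.2907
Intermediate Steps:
X = -50 (X = (-8 - 2)*5 = -10*5 = -50)
T(j) = 1/(-5 + j) + 2*j**2 (T(j) = (j**2 + j**2) + 1/(-5 + j) = 2*j**2 + 1/(-5 + j) = 1/(-5 + j) + 2*j**2)
(T(3/7) + 111/X)**2 = ((1 - 10*(3/7)**2 + 2*(3/7)**3)/(-5 + 3/7) + 111/(-50))**2 = ((1 - 10*(3*(1/7))**2 + 2*(3*(1/7))**3)/(-5 + 3*(1/7)) + 111*(-1/50))**2 = ((1 - 10*(3/7)**2 + 2*(3/7)**3)/(-5 + 3/7) - 111/50)**2 = ((1 - 10*9/49 + 2*(27/343))/(-32/7) - 111/50)**2 = (-7*(1 - 90/49 + 54/343)/32 - 111/50)**2 = (-7/32*(-233/343) - 111/50)**2 = (233/1568 - 111/50)**2 = (-81199/39200)**2 = 6593277601/1536640000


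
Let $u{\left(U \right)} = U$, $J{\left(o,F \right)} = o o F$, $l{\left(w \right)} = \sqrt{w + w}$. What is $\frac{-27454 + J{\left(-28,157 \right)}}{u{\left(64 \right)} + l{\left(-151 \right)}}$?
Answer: $\frac{1020096}{733} - \frac{15939 i \sqrt{302}}{733} \approx 1391.7 - 377.89 i$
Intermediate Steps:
$l{\left(w \right)} = \sqrt{2} \sqrt{w}$ ($l{\left(w \right)} = \sqrt{2 w} = \sqrt{2} \sqrt{w}$)
$J{\left(o,F \right)} = F o^{2}$ ($J{\left(o,F \right)} = o^{2} F = F o^{2}$)
$\frac{-27454 + J{\left(-28,157 \right)}}{u{\left(64 \right)} + l{\left(-151 \right)}} = \frac{-27454 + 157 \left(-28\right)^{2}}{64 + \sqrt{2} \sqrt{-151}} = \frac{-27454 + 157 \cdot 784}{64 + \sqrt{2} i \sqrt{151}} = \frac{-27454 + 123088}{64 + i \sqrt{302}} = \frac{95634}{64 + i \sqrt{302}}$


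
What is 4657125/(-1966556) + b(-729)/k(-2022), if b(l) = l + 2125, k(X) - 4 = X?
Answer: -6071695213/1984255004 ≈ -3.0599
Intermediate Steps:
k(X) = 4 + X
b(l) = 2125 + l
4657125/(-1966556) + b(-729)/k(-2022) = 4657125/(-1966556) + (2125 - 729)/(4 - 2022) = 4657125*(-1/1966556) + 1396/(-2018) = -4657125/1966556 + 1396*(-1/2018) = -4657125/1966556 - 698/1009 = -6071695213/1984255004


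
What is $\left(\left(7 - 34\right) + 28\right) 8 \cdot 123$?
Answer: $984$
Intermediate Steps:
$\left(\left(7 - 34\right) + 28\right) 8 \cdot 123 = \left(-27 + 28\right) 984 = 1 \cdot 984 = 984$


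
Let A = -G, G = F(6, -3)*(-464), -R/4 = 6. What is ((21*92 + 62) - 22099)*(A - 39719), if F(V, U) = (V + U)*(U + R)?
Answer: 1554176815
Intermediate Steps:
R = -24 (R = -4*6 = -24)
F(V, U) = (-24 + U)*(U + V) (F(V, U) = (V + U)*(U - 24) = (U + V)*(-24 + U) = (-24 + U)*(U + V))
G = 37584 (G = ((-3)² - 24*(-3) - 24*6 - 3*6)*(-464) = (9 + 72 - 144 - 18)*(-464) = -81*(-464) = 37584)
A = -37584 (A = -1*37584 = -37584)
((21*92 + 62) - 22099)*(A - 39719) = ((21*92 + 62) - 22099)*(-37584 - 39719) = ((1932 + 62) - 22099)*(-77303) = (1994 - 22099)*(-77303) = -20105*(-77303) = 1554176815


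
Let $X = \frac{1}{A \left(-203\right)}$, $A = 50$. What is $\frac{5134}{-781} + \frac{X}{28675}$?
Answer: $- \frac{1494257118281}{227311026250} \approx -6.5736$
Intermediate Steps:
$X = - \frac{1}{10150}$ ($X = \frac{1}{50 \left(-203\right)} = \frac{1}{-10150} = - \frac{1}{10150} \approx -9.8522 \cdot 10^{-5}$)
$\frac{5134}{-781} + \frac{X}{28675} = \frac{5134}{-781} - \frac{1}{10150 \cdot 28675} = 5134 \left(- \frac{1}{781}\right) - \frac{1}{291051250} = - \frac{5134}{781} - \frac{1}{291051250} = - \frac{1494257118281}{227311026250}$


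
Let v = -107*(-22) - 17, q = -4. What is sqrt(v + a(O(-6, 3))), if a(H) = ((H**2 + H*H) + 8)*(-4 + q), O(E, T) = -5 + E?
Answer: sqrt(337) ≈ 18.358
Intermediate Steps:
a(H) = -64 - 16*H**2 (a(H) = ((H**2 + H*H) + 8)*(-4 - 4) = ((H**2 + H**2) + 8)*(-8) = (2*H**2 + 8)*(-8) = (8 + 2*H**2)*(-8) = -64 - 16*H**2)
v = 2337 (v = 2354 - 17 = 2337)
sqrt(v + a(O(-6, 3))) = sqrt(2337 + (-64 - 16*(-5 - 6)**2)) = sqrt(2337 + (-64 - 16*(-11)**2)) = sqrt(2337 + (-64 - 16*121)) = sqrt(2337 + (-64 - 1936)) = sqrt(2337 - 2000) = sqrt(337)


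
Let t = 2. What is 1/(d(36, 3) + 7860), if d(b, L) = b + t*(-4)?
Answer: 1/7888 ≈ 0.00012677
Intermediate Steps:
d(b, L) = -8 + b (d(b, L) = b + 2*(-4) = b - 8 = -8 + b)
1/(d(36, 3) + 7860) = 1/((-8 + 36) + 7860) = 1/(28 + 7860) = 1/7888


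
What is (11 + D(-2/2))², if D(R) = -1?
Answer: 100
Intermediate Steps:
(11 + D(-2/2))² = (11 - 1)² = 10² = 100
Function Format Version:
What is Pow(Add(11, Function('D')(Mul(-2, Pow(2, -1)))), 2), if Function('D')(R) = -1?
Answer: 100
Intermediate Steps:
Pow(Add(11, Function('D')(Mul(-2, Pow(2, -1)))), 2) = Pow(Add(11, -1), 2) = Pow(10, 2) = 100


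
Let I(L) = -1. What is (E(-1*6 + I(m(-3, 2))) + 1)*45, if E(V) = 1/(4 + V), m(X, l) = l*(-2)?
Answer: 30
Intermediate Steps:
m(X, l) = -2*l
(E(-1*6 + I(m(-3, 2))) + 1)*45 = (1/(4 + (-1*6 - 1)) + 1)*45 = (1/(4 + (-6 - 1)) + 1)*45 = (1/(4 - 7) + 1)*45 = (1/(-3) + 1)*45 = (-⅓ + 1)*45 = (⅔)*45 = 30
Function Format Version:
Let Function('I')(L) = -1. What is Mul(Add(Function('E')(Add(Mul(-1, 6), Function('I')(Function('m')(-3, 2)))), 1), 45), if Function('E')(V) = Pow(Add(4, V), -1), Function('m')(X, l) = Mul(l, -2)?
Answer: 30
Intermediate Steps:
Function('m')(X, l) = Mul(-2, l)
Mul(Add(Function('E')(Add(Mul(-1, 6), Function('I')(Function('m')(-3, 2)))), 1), 45) = Mul(Add(Pow(Add(4, Add(Mul(-1, 6), -1)), -1), 1), 45) = Mul(Add(Pow(Add(4, Add(-6, -1)), -1), 1), 45) = Mul(Add(Pow(Add(4, -7), -1), 1), 45) = Mul(Add(Pow(-3, -1), 1), 45) = Mul(Add(Rational(-1, 3), 1), 45) = Mul(Rational(2, 3), 45) = 30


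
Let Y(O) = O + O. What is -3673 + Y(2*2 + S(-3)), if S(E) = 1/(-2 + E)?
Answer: -18327/5 ≈ -3665.4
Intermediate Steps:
Y(O) = 2*O
-3673 + Y(2*2 + S(-3)) = -3673 + 2*(2*2 + 1/(-2 - 3)) = -3673 + 2*(4 + 1/(-5)) = -3673 + 2*(4 - ⅕) = -3673 + 2*(19/5) = -3673 + 38/5 = -18327/5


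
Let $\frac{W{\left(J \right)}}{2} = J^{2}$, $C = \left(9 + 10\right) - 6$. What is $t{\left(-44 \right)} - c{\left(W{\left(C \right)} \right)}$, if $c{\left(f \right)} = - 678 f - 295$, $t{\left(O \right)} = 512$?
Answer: $229971$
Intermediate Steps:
$C = 13$ ($C = 19 - 6 = 13$)
$W{\left(J \right)} = 2 J^{2}$
$c{\left(f \right)} = -295 - 678 f$
$t{\left(-44 \right)} - c{\left(W{\left(C \right)} \right)} = 512 - \left(-295 - 678 \cdot 2 \cdot 13^{2}\right) = 512 - \left(-295 - 678 \cdot 2 \cdot 169\right) = 512 - \left(-295 - 229164\right) = 512 - -229459 = 512 + 229459 = 229971$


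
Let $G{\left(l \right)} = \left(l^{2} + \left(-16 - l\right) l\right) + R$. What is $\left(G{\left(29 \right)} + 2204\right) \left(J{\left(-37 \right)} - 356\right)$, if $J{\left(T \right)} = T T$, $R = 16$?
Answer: $1778828$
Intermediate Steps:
$G{\left(l \right)} = 16 + l^{2} + l \left(-16 - l\right)$ ($G{\left(l \right)} = \left(l^{2} + \left(-16 - l\right) l\right) + 16 = \left(l^{2} + l \left(-16 - l\right)\right) + 16 = 16 + l^{2} + l \left(-16 - l\right)$)
$J{\left(T \right)} = T^{2}$
$\left(G{\left(29 \right)} + 2204\right) \left(J{\left(-37 \right)} - 356\right) = \left(\left(16 - 464\right) + 2204\right) \left(\left(-37\right)^{2} - 356\right) = \left(\left(16 - 464\right) + 2204\right) \left(1369 - 356\right) = \left(-448 + 2204\right) 1013 = 1756 \cdot 1013 = 1778828$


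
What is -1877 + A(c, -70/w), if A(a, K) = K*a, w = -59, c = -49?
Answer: -114173/59 ≈ -1935.1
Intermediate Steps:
-1877 + A(c, -70/w) = -1877 - 70/(-59)*(-49) = -1877 - 70*(-1/59)*(-49) = -1877 + (70/59)*(-49) = -1877 - 3430/59 = -114173/59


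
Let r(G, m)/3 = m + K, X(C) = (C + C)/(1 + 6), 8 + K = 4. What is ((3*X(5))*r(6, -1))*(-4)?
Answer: 1800/7 ≈ 257.14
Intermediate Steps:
K = -4 (K = -8 + 4 = -4)
X(C) = 2*C/7 (X(C) = (2*C)/7 = (2*C)*(⅐) = 2*C/7)
r(G, m) = -12 + 3*m (r(G, m) = 3*(m - 4) = 3*(-4 + m) = -12 + 3*m)
((3*X(5))*r(6, -1))*(-4) = ((3*((2/7)*5))*(-12 + 3*(-1)))*(-4) = ((3*(10/7))*(-12 - 3))*(-4) = ((30/7)*(-15))*(-4) = -450/7*(-4) = 1800/7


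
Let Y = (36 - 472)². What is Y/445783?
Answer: 190096/445783 ≈ 0.42643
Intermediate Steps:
Y = 190096 (Y = (-436)² = 190096)
Y/445783 = 190096/445783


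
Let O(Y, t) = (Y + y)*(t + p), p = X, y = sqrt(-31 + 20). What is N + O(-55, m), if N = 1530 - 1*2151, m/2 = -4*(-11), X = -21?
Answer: -4306 + 67*I*sqrt(11) ≈ -4306.0 + 222.21*I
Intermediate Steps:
y = I*sqrt(11) (y = sqrt(-11) = I*sqrt(11) ≈ 3.3166*I)
p = -21
m = 88 (m = 2*(-4*(-11)) = 2*44 = 88)
O(Y, t) = (-21 + t)*(Y + I*sqrt(11)) (O(Y, t) = (Y + I*sqrt(11))*(t - 21) = (Y + I*sqrt(11))*(-21 + t) = (-21 + t)*(Y + I*sqrt(11)))
N = -621 (N = 1530 - 2151 = -621)
N + O(-55, m) = -621 + (-21*(-55) - 55*88 - 21*I*sqrt(11) + I*88*sqrt(11)) = -621 + (1155 - 4840 - 21*I*sqrt(11) + 88*I*sqrt(11)) = -621 + (-3685 + 67*I*sqrt(11)) = -4306 + 67*I*sqrt(11)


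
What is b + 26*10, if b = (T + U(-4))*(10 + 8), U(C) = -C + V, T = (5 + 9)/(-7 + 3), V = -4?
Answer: 197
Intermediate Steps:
T = -7/2 (T = 14/(-4) = 14*(-¼) = -7/2 ≈ -3.5000)
U(C) = -4 - C (U(C) = -C - 4 = -4 - C)
b = -63 (b = (-7/2 + (-4 - 1*(-4)))*(10 + 8) = (-7/2 + (-4 + 4))*18 = (-7/2 + 0)*18 = -7/2*18 = -63)
b + 26*10 = -63 + 26*10 = -63 + 260 = 197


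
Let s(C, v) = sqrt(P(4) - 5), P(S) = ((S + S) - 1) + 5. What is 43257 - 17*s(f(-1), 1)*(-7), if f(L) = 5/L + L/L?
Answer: 43257 + 119*sqrt(7) ≈ 43572.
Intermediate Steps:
f(L) = 1 + 5/L (f(L) = 5/L + 1 = 1 + 5/L)
P(S) = 4 + 2*S (P(S) = (2*S - 1) + 5 = (-1 + 2*S) + 5 = 4 + 2*S)
s(C, v) = sqrt(7) (s(C, v) = sqrt((4 + 2*4) - 5) = sqrt((4 + 8) - 5) = sqrt(12 - 5) = sqrt(7))
43257 - 17*s(f(-1), 1)*(-7) = 43257 - 17*sqrt(7)*(-7) = 43257 - (-119)*sqrt(7) = 43257 + 119*sqrt(7)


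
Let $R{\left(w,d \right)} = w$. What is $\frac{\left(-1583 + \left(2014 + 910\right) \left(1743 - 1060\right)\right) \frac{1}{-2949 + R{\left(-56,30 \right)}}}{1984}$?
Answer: $- \frac{1995509}{5961920} \approx -0.33471$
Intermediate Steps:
$\frac{\left(-1583 + \left(2014 + 910\right) \left(1743 - 1060\right)\right) \frac{1}{-2949 + R{\left(-56,30 \right)}}}{1984} = \frac{\left(-1583 + \left(2014 + 910\right) \left(1743 - 1060\right)\right) \frac{1}{-2949 - 56}}{1984} = \frac{-1583 + 2924 \cdot 683}{-3005} \cdot \frac{1}{1984} = \left(-1583 + 1997092\right) \left(- \frac{1}{3005}\right) \frac{1}{1984} = 1995509 \left(- \frac{1}{3005}\right) \frac{1}{1984} = \left(- \frac{1995509}{3005}\right) \frac{1}{1984} = - \frac{1995509}{5961920}$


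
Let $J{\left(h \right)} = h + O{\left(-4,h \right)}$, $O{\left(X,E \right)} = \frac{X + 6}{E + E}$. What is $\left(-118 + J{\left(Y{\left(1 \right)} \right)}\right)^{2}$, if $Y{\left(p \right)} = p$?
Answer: $13456$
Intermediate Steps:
$O{\left(X,E \right)} = \frac{6 + X}{2 E}$
$J{\left(h \right)} = h + \frac{1}{h}$ ($J{\left(h \right)} = h + \frac{6 - 4}{2 h} = h + \frac{1}{2} \frac{1}{h} 2 = h + \frac{1}{h}$)
$\left(-118 + J{\left(Y{\left(1 \right)} \right)}\right)^{2} = \left(-118 + \left(1 + 1^{-1}\right)\right)^{2} = \left(-118 + \left(1 + 1\right)\right)^{2} = \left(-118 + 2\right)^{2} = \left(-116\right)^{2} = 13456$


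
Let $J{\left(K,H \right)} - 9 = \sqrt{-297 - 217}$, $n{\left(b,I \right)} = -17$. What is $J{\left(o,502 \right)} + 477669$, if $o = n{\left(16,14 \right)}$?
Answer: $477678 + i \sqrt{514} \approx 4.7768 \cdot 10^{5} + 22.672 i$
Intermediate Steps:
$o = -17$
$J{\left(K,H \right)} = 9 + i \sqrt{514}$ ($J{\left(K,H \right)} = 9 + \sqrt{-297 - 217} = 9 + \sqrt{-514} = 9 + i \sqrt{514}$)
$J{\left(o,502 \right)} + 477669 = \left(9 + i \sqrt{514}\right) + 477669 = 477678 + i \sqrt{514}$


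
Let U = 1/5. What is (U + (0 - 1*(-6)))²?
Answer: 961/25 ≈ 38.440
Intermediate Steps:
U = ⅕ (U = 1*(⅕) = ⅕ ≈ 0.20000)
(U + (0 - 1*(-6)))² = (⅕ + (0 - 1*(-6)))² = (⅕ + (0 + 6))² = (⅕ + 6)² = (31/5)² = 961/25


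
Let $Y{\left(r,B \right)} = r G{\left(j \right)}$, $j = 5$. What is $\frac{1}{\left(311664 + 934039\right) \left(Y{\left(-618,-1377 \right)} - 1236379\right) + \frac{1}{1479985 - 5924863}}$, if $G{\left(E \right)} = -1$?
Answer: $- \frac{4444878}{6842406011524867075} \approx -6.4961 \cdot 10^{-13}$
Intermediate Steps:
$Y{\left(r,B \right)} = - r$ ($Y{\left(r,B \right)} = r \left(-1\right) = - r$)
$\frac{1}{\left(311664 + 934039\right) \left(Y{\left(-618,-1377 \right)} - 1236379\right) + \frac{1}{1479985 - 5924863}} = \frac{1}{\left(311664 + 934039\right) \left(\left(-1\right) \left(-618\right) - 1236379\right) + \frac{1}{1479985 - 5924863}} = \frac{1}{1245703 \left(618 - 1236379\right) + \frac{1}{-4444878}} = \frac{1}{1245703 \left(-1235761\right) - \frac{1}{4444878}} = \frac{1}{-1539391184983 - \frac{1}{4444878}} = \frac{1}{- \frac{6842406011524867075}{4444878}} = - \frac{4444878}{6842406011524867075}$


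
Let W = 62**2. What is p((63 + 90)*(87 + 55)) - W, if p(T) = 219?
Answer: -3625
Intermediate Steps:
W = 3844
p((63 + 90)*(87 + 55)) - W = 219 - 1*3844 = 219 - 3844 = -3625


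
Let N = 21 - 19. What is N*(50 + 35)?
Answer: 170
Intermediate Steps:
N = 2
N*(50 + 35) = 2*(50 + 35) = 2*85 = 170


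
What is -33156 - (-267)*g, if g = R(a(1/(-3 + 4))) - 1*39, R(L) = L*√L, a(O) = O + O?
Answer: -43569 + 534*√2 ≈ -42814.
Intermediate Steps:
a(O) = 2*O
R(L) = L^(3/2)
g = -39 + 2*√2 (g = (2/(-3 + 4))^(3/2) - 1*39 = (2/1)^(3/2) - 39 = (2*1)^(3/2) - 39 = 2^(3/2) - 39 = 2*√2 - 39 = -39 + 2*√2 ≈ -36.172)
-33156 - (-267)*g = -33156 - (-267)*(-39 + 2*√2) = -33156 - (10413 - 534*√2) = -33156 + (-10413 + 534*√2) = -43569 + 534*√2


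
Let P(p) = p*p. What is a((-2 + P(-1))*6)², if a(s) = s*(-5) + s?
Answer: 576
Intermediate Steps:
P(p) = p²
a(s) = -4*s (a(s) = -5*s + s = -4*s)
a((-2 + P(-1))*6)² = (-4*(-2 + (-1)²)*6)² = (-4*(-2 + 1)*6)² = (-(-4)*6)² = (-4*(-6))² = 24² = 576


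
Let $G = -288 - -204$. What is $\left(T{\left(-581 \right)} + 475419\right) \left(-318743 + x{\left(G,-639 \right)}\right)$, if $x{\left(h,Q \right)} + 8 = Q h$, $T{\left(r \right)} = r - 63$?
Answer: $-125850983125$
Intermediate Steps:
$T{\left(r \right)} = -63 + r$
$G = -84$ ($G = -288 + 204 = -84$)
$x{\left(h,Q \right)} = -8 + Q h$
$\left(T{\left(-581 \right)} + 475419\right) \left(-318743 + x{\left(G,-639 \right)}\right) = \left(\left(-63 - 581\right) + 475419\right) \left(-318743 - -53668\right) = \left(-644 + 475419\right) \left(-318743 + \left(-8 + 53676\right)\right) = 474775 \left(-318743 + 53668\right) = 474775 \left(-265075\right) = -125850983125$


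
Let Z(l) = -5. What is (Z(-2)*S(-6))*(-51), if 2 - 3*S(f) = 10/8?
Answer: 255/4 ≈ 63.750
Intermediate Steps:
S(f) = ¼ (S(f) = ⅔ - 10/(3*8) = ⅔ - ⅓*5/4 = ⅔ - 5/12 = ¼)
(Z(-2)*S(-6))*(-51) = -5*¼*(-51) = -5/4*(-51) = 255/4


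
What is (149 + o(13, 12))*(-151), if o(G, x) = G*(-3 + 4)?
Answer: -24462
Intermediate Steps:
o(G, x) = G (o(G, x) = G*1 = G)
(149 + o(13, 12))*(-151) = (149 + 13)*(-151) = 162*(-151) = -24462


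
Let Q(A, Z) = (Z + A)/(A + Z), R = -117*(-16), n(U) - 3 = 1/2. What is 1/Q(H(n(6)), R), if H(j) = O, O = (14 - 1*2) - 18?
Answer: 1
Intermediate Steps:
n(U) = 7/2 (n(U) = 3 + 1/2 = 3 + ½ = 7/2)
R = 1872
O = -6 (O = (14 - 2) - 18 = 12 - 18 = -6)
H(j) = -6
Q(A, Z) = 1 (Q(A, Z) = (A + Z)/(A + Z) = 1)
1/Q(H(n(6)), R) = 1/1 = 1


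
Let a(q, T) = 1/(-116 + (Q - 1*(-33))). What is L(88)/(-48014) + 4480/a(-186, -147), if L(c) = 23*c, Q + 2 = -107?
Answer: -20649862132/24007 ≈ -8.6016e+5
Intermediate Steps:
Q = -109 (Q = -2 - 107 = -109)
a(q, T) = -1/192 (a(q, T) = 1/(-116 + (-109 - 1*(-33))) = 1/(-116 + (-109 + 33)) = 1/(-116 - 76) = 1/(-192) = -1/192)
L(88)/(-48014) + 4480/a(-186, -147) = (23*88)/(-48014) + 4480/(-1/192) = 2024*(-1/48014) + 4480*(-192) = -1012/24007 - 860160 = -20649862132/24007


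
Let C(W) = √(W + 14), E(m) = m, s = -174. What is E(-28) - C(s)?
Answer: -28 - 4*I*√10 ≈ -28.0 - 12.649*I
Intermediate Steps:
C(W) = √(14 + W)
E(-28) - C(s) = -28 - √(14 - 174) = -28 - √(-160) = -28 - 4*I*√10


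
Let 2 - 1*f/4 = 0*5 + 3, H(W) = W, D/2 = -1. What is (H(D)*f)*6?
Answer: 48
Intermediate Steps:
D = -2 (D = 2*(-1) = -2)
f = -4 (f = 8 - 4*(0*5 + 3) = 8 - 4*(0 + 3) = 8 - 4*3 = 8 - 12 = -4)
(H(D)*f)*6 = -2*(-4)*6 = 8*6 = 48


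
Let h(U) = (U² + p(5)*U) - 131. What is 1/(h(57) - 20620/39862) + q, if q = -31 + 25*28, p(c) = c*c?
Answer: 60568753118/90536223 ≈ 669.00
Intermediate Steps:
p(c) = c²
h(U) = -131 + U² + 25*U (h(U) = (U² + 5²*U) - 131 = (U² + 25*U) - 131 = -131 + U² + 25*U)
q = 669 (q = -31 + 700 = 669)
1/(h(57) - 20620/39862) + q = 1/((-131 + 57² + 25*57) - 20620/39862) + 669 = 1/((-131 + 3249 + 1425) - 20620*1/39862) + 669 = 1/(4543 - 10310/19931) + 669 = 1/(90536223/19931) + 669 = 19931/90536223 + 669 = 60568753118/90536223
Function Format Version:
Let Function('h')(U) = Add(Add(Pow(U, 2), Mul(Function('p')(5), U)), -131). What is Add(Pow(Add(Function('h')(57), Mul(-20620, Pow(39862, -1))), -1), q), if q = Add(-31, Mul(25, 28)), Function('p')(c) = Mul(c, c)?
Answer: Rational(60568753118, 90536223) ≈ 669.00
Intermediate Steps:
Function('p')(c) = Pow(c, 2)
Function('h')(U) = Add(-131, Pow(U, 2), Mul(25, U)) (Function('h')(U) = Add(Add(Pow(U, 2), Mul(Pow(5, 2), U)), -131) = Add(Add(Pow(U, 2), Mul(25, U)), -131) = Add(-131, Pow(U, 2), Mul(25, U)))
q = 669 (q = Add(-31, 700) = 669)
Add(Pow(Add(Function('h')(57), Mul(-20620, Pow(39862, -1))), -1), q) = Add(Pow(Add(Add(-131, Pow(57, 2), Mul(25, 57)), Mul(-20620, Pow(39862, -1))), -1), 669) = Add(Pow(Add(Add(-131, 3249, 1425), Mul(-20620, Rational(1, 39862))), -1), 669) = Add(Pow(Add(4543, Rational(-10310, 19931)), -1), 669) = Add(Pow(Rational(90536223, 19931), -1), 669) = Add(Rational(19931, 90536223), 669) = Rational(60568753118, 90536223)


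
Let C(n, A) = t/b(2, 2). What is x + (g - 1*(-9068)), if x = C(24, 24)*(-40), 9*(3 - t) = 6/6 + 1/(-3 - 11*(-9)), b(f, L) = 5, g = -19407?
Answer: -5875313/567 ≈ -10362.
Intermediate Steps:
t = 3275/1134 (t = 3 - (6/6 + 1/(-3 - 11*(-9)))/9 = 3 - (6*(⅙) - ⅑/(-14))/9 = 3 - (1 - 1/14*(-⅑))/9 = 3 - (1 + 1/126)/9 = 3 - ⅑*127/126 = 3 - 127/1134 = 3275/1134 ≈ 2.8880)
C(n, A) = 655/1134 (C(n, A) = (3275/1134)/5 = (3275/1134)*(⅕) = 655/1134)
x = -13100/567 (x = (655/1134)*(-40) = -13100/567 ≈ -23.104)
x + (g - 1*(-9068)) = -13100/567 + (-19407 - 1*(-9068)) = -13100/567 + (-19407 + 9068) = -13100/567 - 10339 = -5875313/567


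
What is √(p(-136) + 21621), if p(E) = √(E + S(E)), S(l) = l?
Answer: √(21621 + 4*I*√17) ≈ 147.04 + 0.0561*I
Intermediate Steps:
p(E) = √2*√E (p(E) = √(E + E) = √(2*E) = √2*√E)
√(p(-136) + 21621) = √(√2*√(-136) + 21621) = √(√2*(2*I*√34) + 21621) = √(4*I*√17 + 21621) = √(21621 + 4*I*√17)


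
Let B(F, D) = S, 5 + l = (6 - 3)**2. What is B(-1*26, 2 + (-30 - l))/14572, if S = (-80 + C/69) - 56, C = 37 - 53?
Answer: -2350/251367 ≈ -0.0093489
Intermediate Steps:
C = -16
l = 4 (l = -5 + (6 - 3)**2 = -5 + 3**2 = -5 + 9 = 4)
S = -9400/69 (S = (-80 - 16/69) - 56 = -5536/69 - 56 = -9400/69 ≈ -136.23)
B(F, D) = -9400/69
B(-1*26, 2 + (-30 - l))/14572 = -9400/69/14572 = -9400/69*1/14572 = -2350/251367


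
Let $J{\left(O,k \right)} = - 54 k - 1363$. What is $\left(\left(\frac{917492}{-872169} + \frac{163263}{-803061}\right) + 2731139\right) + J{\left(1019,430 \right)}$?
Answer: $\frac{210631581169417705}{77822767701} \approx 2.7066 \cdot 10^{6}$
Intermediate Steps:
$J{\left(O,k \right)} = -1363 - 54 k$
$\left(\left(\frac{917492}{-872169} + \frac{163263}{-803061}\right) + 2731139\right) + J{\left(1019,430 \right)} = \left(\left(\frac{917492}{-872169} + \frac{163263}{-803061}\right) + 2731139\right) - 24583 = \left(\left(917492 \left(- \frac{1}{872169}\right) + 163263 \left(- \frac{1}{803061}\right)\right) + 2731139\right) - 24583 = \left(\left(- \frac{917492}{872169} - \frac{54421}{267687}\right) + 2731139\right) - 24583 = \left(- \frac{97688330051}{77822767701} + 2731139\right) - 24583 = \frac{212544698267811388}{77822767701} - 24583 = \frac{210631581169417705}{77822767701}$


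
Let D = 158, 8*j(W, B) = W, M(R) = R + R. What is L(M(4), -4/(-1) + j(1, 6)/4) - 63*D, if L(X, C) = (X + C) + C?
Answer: -159007/16 ≈ -9937.9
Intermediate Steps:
M(R) = 2*R
j(W, B) = W/8
L(X, C) = X + 2*C (L(X, C) = (C + X) + C = X + 2*C)
L(M(4), -4/(-1) + j(1, 6)/4) - 63*D = (2*4 + 2*(-4/(-1) + ((⅛)*1)/4)) - 63*158 = (8 + 2*(-4*(-1) + (⅛)*(¼))) - 9954 = (8 + 2*(4 + 1/32)) - 9954 = (8 + 2*(129/32)) - 9954 = (8 + 129/16) - 9954 = 257/16 - 9954 = -159007/16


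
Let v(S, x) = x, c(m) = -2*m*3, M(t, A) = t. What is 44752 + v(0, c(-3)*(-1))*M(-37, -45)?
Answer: 45418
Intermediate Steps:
c(m) = -6*m
44752 + v(0, c(-3)*(-1))*M(-37, -45) = 44752 + (-6*(-3)*(-1))*(-37) = 44752 + (18*(-1))*(-37) = 44752 - 18*(-37) = 44752 + 666 = 45418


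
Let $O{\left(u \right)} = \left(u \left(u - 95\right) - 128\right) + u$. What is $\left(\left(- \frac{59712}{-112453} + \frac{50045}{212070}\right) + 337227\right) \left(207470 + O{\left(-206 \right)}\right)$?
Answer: $\frac{72149583724794739303}{794930257} \approx 9.0762 \cdot 10^{10}$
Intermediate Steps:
$O{\left(u \right)} = -128 + u + u \left(-95 + u\right)$ ($O{\left(u \right)} = \left(u \left(-95 + u\right) - 128\right) + u = \left(-128 + u \left(-95 + u\right)\right) + u = -128 + u + u \left(-95 + u\right)$)
$\left(\left(- \frac{59712}{-112453} + \frac{50045}{212070}\right) + 337227\right) \left(207470 + O{\left(-206 \right)}\right) = \left(\left(- \frac{59712}{-112453} + \frac{50045}{212070}\right) + 337227\right) \left(207470 - \left(-19236 - 42436\right)\right) = \left(\left(\left(-59712\right) \left(- \frac{1}{112453}\right) + 50045 \cdot \frac{1}{212070}\right) + 337227\right) \left(207470 + \left(-128 + 42436 + 19364\right)\right) = \left(\left(\frac{59712}{112453} + \frac{10009}{42414}\right) + 337227\right) \left(207470 + 61672\right) = \left(\frac{3658166845}{4769581542} + 337227\right) 269142 = \frac{1608435332830879}{4769581542} \cdot 269142 = \frac{72149583724794739303}{794930257}$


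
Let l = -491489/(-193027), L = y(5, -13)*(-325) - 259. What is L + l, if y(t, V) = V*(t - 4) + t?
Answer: 452367696/193027 ≈ 2343.5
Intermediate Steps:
y(t, V) = t + V*(-4 + t) (y(t, V) = V*(-4 + t) + t = t + V*(-4 + t))
L = 2341 (L = (5 - 4*(-13) - 13*5)*(-325) - 259 = (5 + 52 - 65)*(-325) - 259 = -8*(-325) - 259 = 2600 - 259 = 2341)
l = 491489/193027 (l = -491489*(-1/193027) = 491489/193027 ≈ 2.5462)
L + l = 2341 + 491489/193027 = 452367696/193027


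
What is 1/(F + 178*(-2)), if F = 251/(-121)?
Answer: -121/43327 ≈ -0.0027927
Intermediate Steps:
F = -251/121 (F = 251*(-1/121) = -251/121 ≈ -2.0744)
1/(F + 178*(-2)) = 1/(-251/121 + 178*(-2)) = 1/(-251/121 - 356) = 1/(-43327/121) = -121/43327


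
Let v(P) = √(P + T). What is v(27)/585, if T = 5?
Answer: 4*√2/585 ≈ 0.0096698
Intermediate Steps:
v(P) = √(5 + P) (v(P) = √(P + 5) = √(5 + P))
v(27)/585 = √(5 + 27)/585 = √32*(1/585) = (4*√2)*(1/585) = 4*√2/585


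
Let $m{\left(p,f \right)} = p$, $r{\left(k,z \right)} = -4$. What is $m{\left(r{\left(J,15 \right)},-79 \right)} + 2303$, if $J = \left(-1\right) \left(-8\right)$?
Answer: $2299$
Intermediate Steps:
$J = 8$
$m{\left(r{\left(J,15 \right)},-79 \right)} + 2303 = -4 + 2303 = 2299$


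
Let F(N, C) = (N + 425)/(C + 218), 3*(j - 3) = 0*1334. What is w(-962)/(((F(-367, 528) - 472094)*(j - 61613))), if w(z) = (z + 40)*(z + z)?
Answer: 330837572/5424484271565 ≈ 6.0990e-5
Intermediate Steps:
w(z) = 2*z*(40 + z) (w(z) = (40 + z)*(2*z) = 2*z*(40 + z))
j = 3 (j = 3 + (0*1334)/3 = 3 + (⅓)*0 = 3 + 0 = 3)
F(N, C) = (425 + N)/(218 + C)
w(-962)/(((F(-367, 528) - 472094)*(j - 61613))) = (2*(-962)*(40 - 962))/((((425 - 367)/(218 + 528) - 472094)*(3 - 61613))) = (2*(-962)*(-922))/(((58/746 - 472094)*(-61610))) = 1773928/((((1/746)*58 - 472094)*(-61610))) = 1773928/(((29/373 - 472094)*(-61610))) = 1773928/((-176091033/373*(-61610))) = 1773928/(10848968543130/373) = 1773928*(373/10848968543130) = 330837572/5424484271565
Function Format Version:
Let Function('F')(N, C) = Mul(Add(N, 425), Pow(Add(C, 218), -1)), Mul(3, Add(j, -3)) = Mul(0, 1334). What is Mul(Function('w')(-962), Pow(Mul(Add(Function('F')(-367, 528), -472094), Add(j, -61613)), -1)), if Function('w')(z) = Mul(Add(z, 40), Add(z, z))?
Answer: Rational(330837572, 5424484271565) ≈ 6.0990e-5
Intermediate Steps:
Function('w')(z) = Mul(2, z, Add(40, z)) (Function('w')(z) = Mul(Add(40, z), Mul(2, z)) = Mul(2, z, Add(40, z)))
j = 3 (j = Add(3, Mul(Rational(1, 3), Mul(0, 1334))) = Add(3, Mul(Rational(1, 3), 0)) = Add(3, 0) = 3)
Function('F')(N, C) = Mul(Pow(Add(218, C), -1), Add(425, N)) (Function('F')(N, C) = Mul(Add(425, N), Pow(Add(218, C), -1)) = Mul(Pow(Add(218, C), -1), Add(425, N)))
Mul(Function('w')(-962), Pow(Mul(Add(Function('F')(-367, 528), -472094), Add(j, -61613)), -1)) = Mul(Mul(2, -962, Add(40, -962)), Pow(Mul(Add(Mul(Pow(Add(218, 528), -1), Add(425, -367)), -472094), Add(3, -61613)), -1)) = Mul(Mul(2, -962, -922), Pow(Mul(Add(Mul(Pow(746, -1), 58), -472094), -61610), -1)) = Mul(1773928, Pow(Mul(Add(Mul(Rational(1, 746), 58), -472094), -61610), -1)) = Mul(1773928, Pow(Mul(Add(Rational(29, 373), -472094), -61610), -1)) = Mul(1773928, Pow(Mul(Rational(-176091033, 373), -61610), -1)) = Mul(1773928, Pow(Rational(10848968543130, 373), -1)) = Mul(1773928, Rational(373, 10848968543130)) = Rational(330837572, 5424484271565)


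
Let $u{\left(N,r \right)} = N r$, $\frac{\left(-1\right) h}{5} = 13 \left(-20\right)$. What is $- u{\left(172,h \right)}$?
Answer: $-223600$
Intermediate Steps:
$h = 1300$ ($h = - 5 \cdot 13 \left(-20\right) = \left(-5\right) \left(-260\right) = 1300$)
$- u{\left(172,h \right)} = - 172 \cdot 1300 = \left(-1\right) 223600 = -223600$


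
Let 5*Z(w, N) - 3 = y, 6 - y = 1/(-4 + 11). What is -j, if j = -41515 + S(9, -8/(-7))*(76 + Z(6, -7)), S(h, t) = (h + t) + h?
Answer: 9806427/245 ≈ 40026.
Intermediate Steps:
S(h, t) = t + 2*h
y = 41/7 (y = 6 - 1/(-4 + 11) = 6 - 1/7 = 6 - 1*⅐ = 6 - ⅐ = 41/7 ≈ 5.8571)
Z(w, N) = 62/35 (Z(w, N) = ⅗ + (⅕)*(41/7) = ⅗ + 41/35 = 62/35)
j = -9806427/245 (j = -41515 + (-8/(-7) + 2*9)*(76 + 62/35) = -41515 + (-8*(-⅐) + 18)*(2722/35) = -41515 + (8/7 + 18)*(2722/35) = -41515 + (134/7)*(2722/35) = -41515 + 364748/245 = -9806427/245 ≈ -40026.)
-j = -1*(-9806427/245) = 9806427/245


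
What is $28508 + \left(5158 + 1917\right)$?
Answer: $35583$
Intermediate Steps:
$28508 + \left(5158 + 1917\right) = 28508 + 7075 = 35583$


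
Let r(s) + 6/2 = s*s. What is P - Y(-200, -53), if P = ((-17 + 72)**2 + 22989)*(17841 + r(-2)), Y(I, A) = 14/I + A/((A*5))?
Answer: 46414178787/100 ≈ 4.6414e+8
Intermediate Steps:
r(s) = -3 + s**2 (r(s) = -3 + s*s = -3 + s**2)
Y(I, A) = 1/5 + 14/I (Y(I, A) = 14/I + A/((5*A)) = 14/I + A*(1/(5*A)) = 14/I + 1/5 = 1/5 + 14/I)
P = 464141788 (P = ((-17 + 72)**2 + 22989)*(17841 + (-3 + (-2)**2)) = (55**2 + 22989)*(17841 + (-3 + 4)) = (3025 + 22989)*(17841 + 1) = 26014*17842 = 464141788)
P - Y(-200, -53) = 464141788 - (70 - 200)/(5*(-200)) = 464141788 - (-1)*(-130)/(5*200) = 464141788 - 1*13/100 = 464141788 - 13/100 = 46414178787/100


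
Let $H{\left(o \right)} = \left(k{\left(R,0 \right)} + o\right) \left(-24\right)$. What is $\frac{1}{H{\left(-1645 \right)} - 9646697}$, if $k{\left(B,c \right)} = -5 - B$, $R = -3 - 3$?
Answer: $- \frac{1}{9607241} \approx -1.0409 \cdot 10^{-7}$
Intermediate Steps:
$R = -6$ ($R = -3 - 3 = -6$)
$H{\left(o \right)} = -24 - 24 o$ ($H{\left(o \right)} = \left(\left(-5 - -6\right) + o\right) \left(-24\right) = \left(\left(-5 + 6\right) + o\right) \left(-24\right) = \left(1 + o\right) \left(-24\right) = -24 - 24 o$)
$\frac{1}{H{\left(-1645 \right)} - 9646697} = \frac{1}{\left(-24 - -39480\right) - 9646697} = \frac{1}{\left(-24 + 39480\right) - 9646697} = \frac{1}{39456 - 9646697} = \frac{1}{-9607241} = - \frac{1}{9607241}$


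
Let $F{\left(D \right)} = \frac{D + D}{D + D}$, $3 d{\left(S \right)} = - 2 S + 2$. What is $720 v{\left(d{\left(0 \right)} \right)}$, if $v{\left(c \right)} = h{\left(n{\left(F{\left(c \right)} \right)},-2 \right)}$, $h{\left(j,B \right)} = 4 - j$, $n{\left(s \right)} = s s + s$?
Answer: $1440$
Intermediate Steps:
$d{\left(S \right)} = \frac{2}{3} - \frac{2 S}{3}$ ($d{\left(S \right)} = \frac{- 2 S + 2}{3} = \frac{2 - 2 S}{3} = \frac{2}{3} - \frac{2 S}{3}$)
$F{\left(D \right)} = 1$ ($F{\left(D \right)} = \frac{2 D}{2 D} = 2 D \frac{1}{2 D} = 1$)
$n{\left(s \right)} = s + s^{2}$ ($n{\left(s \right)} = s^{2} + s = s + s^{2}$)
$v{\left(c \right)} = 2$ ($v{\left(c \right)} = 4 - 1 \left(1 + 1\right) = 4 - 1 \cdot 2 = 4 - 2 = 2$)
$720 v{\left(d{\left(0 \right)} \right)} = 720 \cdot 2 = 1440$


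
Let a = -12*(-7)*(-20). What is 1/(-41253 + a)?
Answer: -1/42933 ≈ -2.3292e-5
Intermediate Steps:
a = -1680 (a = 84*(-20) = -1680)
1/(-41253 + a) = 1/(-41253 - 1680) = 1/(-42933) = -1/42933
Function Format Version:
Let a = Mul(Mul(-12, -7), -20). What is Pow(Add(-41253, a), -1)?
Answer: Rational(-1, 42933) ≈ -2.3292e-5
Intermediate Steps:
a = -1680 (a = Mul(84, -20) = -1680)
Pow(Add(-41253, a), -1) = Pow(Add(-41253, -1680), -1) = Pow(-42933, -1) = Rational(-1, 42933)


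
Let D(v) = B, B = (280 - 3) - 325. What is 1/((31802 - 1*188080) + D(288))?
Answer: -1/156326 ≈ -6.3969e-6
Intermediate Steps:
B = -48 (B = 277 - 325 = -48)
D(v) = -48
1/((31802 - 1*188080) + D(288)) = 1/((31802 - 1*188080) - 48) = 1/((31802 - 188080) - 48) = 1/(-156278 - 48) = 1/(-156326) = -1/156326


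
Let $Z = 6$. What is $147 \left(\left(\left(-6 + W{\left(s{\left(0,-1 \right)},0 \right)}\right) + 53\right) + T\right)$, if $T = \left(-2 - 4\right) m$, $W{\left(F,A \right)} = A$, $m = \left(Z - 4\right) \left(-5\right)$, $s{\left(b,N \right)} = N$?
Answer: $15729$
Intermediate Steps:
$m = -10$ ($m = \left(6 - 4\right) \left(-5\right) = 2 \left(-5\right) = -10$)
$T = 60$ ($T = \left(-2 - 4\right) \left(-10\right) = \left(-6\right) \left(-10\right) = 60$)
$147 \left(\left(\left(-6 + W{\left(s{\left(0,-1 \right)},0 \right)}\right) + 53\right) + T\right) = 147 \left(\left(\left(-6 + 0\right) + 53\right) + 60\right) = 147 \left(\left(-6 + 53\right) + 60\right) = 147 \left(47 + 60\right) = 147 \cdot 107 = 15729$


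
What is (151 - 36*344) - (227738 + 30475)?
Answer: -270446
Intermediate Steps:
(151 - 36*344) - (227738 + 30475) = (151 - 12384) - 1*258213 = -12233 - 258213 = -270446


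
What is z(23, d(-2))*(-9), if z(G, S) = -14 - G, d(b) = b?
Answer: 333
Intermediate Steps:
z(23, d(-2))*(-9) = (-14 - 1*23)*(-9) = (-14 - 23)*(-9) = -37*(-9) = 333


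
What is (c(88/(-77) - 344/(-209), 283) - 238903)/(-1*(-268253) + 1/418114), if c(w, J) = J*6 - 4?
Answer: -99180403826/112160334843 ≈ -0.88427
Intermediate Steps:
c(w, J) = -4 + 6*J (c(w, J) = 6*J - 4 = -4 + 6*J)
(c(88/(-77) - 344/(-209), 283) - 238903)/(-1*(-268253) + 1/418114) = ((-4 + 6*283) - 238903)/(-1*(-268253) + 1/418114) = ((-4 + 1698) - 238903)/(268253 + 1/418114) = (1694 - 238903)/(112160334843/418114) = -237209*418114/112160334843 = -99180403826/112160334843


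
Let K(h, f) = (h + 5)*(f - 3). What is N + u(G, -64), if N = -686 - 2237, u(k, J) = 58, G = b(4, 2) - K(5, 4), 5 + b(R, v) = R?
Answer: -2865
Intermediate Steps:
K(h, f) = (-3 + f)*(5 + h) (K(h, f) = (5 + h)*(-3 + f) = (-3 + f)*(5 + h))
b(R, v) = -5 + R
G = -11 (G = (-5 + 4) - (-15 - 3*5 + 5*4 + 4*5) = -1 - (-15 - 15 + 20 + 20) = -1 - 1*10 = -1 - 10 = -11)
N = -2923
N + u(G, -64) = -2923 + 58 = -2865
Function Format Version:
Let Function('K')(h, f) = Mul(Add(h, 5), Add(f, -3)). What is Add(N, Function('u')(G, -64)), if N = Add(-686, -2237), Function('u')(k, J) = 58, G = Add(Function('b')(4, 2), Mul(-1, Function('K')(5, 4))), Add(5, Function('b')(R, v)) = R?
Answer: -2865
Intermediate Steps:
Function('K')(h, f) = Mul(Add(-3, f), Add(5, h)) (Function('K')(h, f) = Mul(Add(5, h), Add(-3, f)) = Mul(Add(-3, f), Add(5, h)))
Function('b')(R, v) = Add(-5, R)
G = -11 (G = Add(Add(-5, 4), Mul(-1, Add(-15, Mul(-3, 5), Mul(5, 4), Mul(4, 5)))) = Add(-1, Mul(-1, Add(-15, -15, 20, 20))) = Add(-1, Mul(-1, 10)) = Add(-1, -10) = -11)
N = -2923
Add(N, Function('u')(G, -64)) = Add(-2923, 58) = -2865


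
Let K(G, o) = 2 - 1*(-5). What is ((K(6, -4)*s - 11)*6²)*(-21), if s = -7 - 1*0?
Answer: 45360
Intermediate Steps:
s = -7 (s = -7 + 0 = -7)
K(G, o) = 7 (K(G, o) = 2 + 5 = 7)
((K(6, -4)*s - 11)*6²)*(-21) = ((7*(-7) - 11)*6²)*(-21) = ((-49 - 11)*36)*(-21) = -60*36*(-21) = -2160*(-21) = 45360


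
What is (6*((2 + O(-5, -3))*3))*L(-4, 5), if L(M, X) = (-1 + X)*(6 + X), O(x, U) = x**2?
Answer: 21384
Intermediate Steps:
(6*((2 + O(-5, -3))*3))*L(-4, 5) = (6*((2 + (-5)**2)*3))*(-6 + 5**2 + 5*5) = (6*((2 + 25)*3))*(-6 + 25 + 25) = (6*(27*3))*44 = (6*81)*44 = 486*44 = 21384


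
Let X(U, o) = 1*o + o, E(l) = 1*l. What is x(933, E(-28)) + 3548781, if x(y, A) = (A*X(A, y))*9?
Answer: 3078549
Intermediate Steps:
E(l) = l
X(U, o) = 2*o (X(U, o) = o + o = 2*o)
x(y, A) = 18*A*y (x(y, A) = (A*(2*y))*9 = (2*A*y)*9 = 18*A*y)
x(933, E(-28)) + 3548781 = 18*(-28)*933 + 3548781 = -470232 + 3548781 = 3078549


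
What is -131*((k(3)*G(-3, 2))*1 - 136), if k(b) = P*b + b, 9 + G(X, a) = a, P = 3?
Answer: 28820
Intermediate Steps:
G(X, a) = -9 + a
k(b) = 4*b (k(b) = 3*b + b = 4*b)
-131*((k(3)*G(-3, 2))*1 - 136) = -131*(((4*3)*(-9 + 2))*1 - 136) = -131*((12*(-7))*1 - 136) = -131*(-84*1 - 136) = -131*(-84 - 136) = -131*(-220) = 28820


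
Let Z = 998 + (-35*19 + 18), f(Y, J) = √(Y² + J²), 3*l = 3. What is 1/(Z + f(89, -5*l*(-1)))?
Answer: 351/115255 - √7946/115255 ≈ 0.0022720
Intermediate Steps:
l = 1 (l = (⅓)*3 = 1)
f(Y, J) = √(J² + Y²)
Z = 351 (Z = 998 + (-665 + 18) = 998 - 647 = 351)
1/(Z + f(89, -5*l*(-1))) = 1/(351 + √((-5*1*(-1))² + 89²)) = 1/(351 + √((-5*(-1))² + 7921)) = 1/(351 + √(5² + 7921)) = 1/(351 + √(25 + 7921)) = 1/(351 + √7946)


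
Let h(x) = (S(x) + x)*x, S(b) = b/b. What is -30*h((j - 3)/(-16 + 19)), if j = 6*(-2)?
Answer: -600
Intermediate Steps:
S(b) = 1
j = -12
h(x) = x*(1 + x) (h(x) = (1 + x)*x = x*(1 + x))
-30*h((j - 3)/(-16 + 19)) = -30*(-12 - 3)/(-16 + 19)*(1 + (-12 - 3)/(-16 + 19)) = -30*(-15/3)*(1 - 15/3) = -30*(-15*⅓)*(1 - 15*⅓) = -(-150)*(1 - 5) = -(-150)*(-4) = -30*20 = -600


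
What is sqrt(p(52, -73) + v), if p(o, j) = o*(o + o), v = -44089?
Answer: I*sqrt(38681) ≈ 196.67*I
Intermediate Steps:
p(o, j) = 2*o**2 (p(o, j) = o*(2*o) = 2*o**2)
sqrt(p(52, -73) + v) = sqrt(2*52**2 - 44089) = sqrt(2*2704 - 44089) = sqrt(5408 - 44089) = sqrt(-38681) = I*sqrt(38681)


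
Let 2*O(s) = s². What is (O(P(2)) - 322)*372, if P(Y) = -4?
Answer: -116808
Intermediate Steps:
O(s) = s²/2
(O(P(2)) - 322)*372 = ((½)*(-4)² - 322)*372 = ((½)*16 - 322)*372 = (8 - 322)*372 = -314*372 = -116808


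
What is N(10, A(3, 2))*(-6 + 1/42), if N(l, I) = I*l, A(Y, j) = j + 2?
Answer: -5020/21 ≈ -239.05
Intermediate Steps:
A(Y, j) = 2 + j
N(10, A(3, 2))*(-6 + 1/42) = ((2 + 2)*10)*(-6 + 1/42) = (4*10)*(-6 + 1/42) = 40*(-251/42) = -5020/21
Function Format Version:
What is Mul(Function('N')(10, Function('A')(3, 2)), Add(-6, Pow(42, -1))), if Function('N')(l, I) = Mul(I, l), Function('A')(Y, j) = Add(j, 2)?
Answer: Rational(-5020, 21) ≈ -239.05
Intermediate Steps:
Function('A')(Y, j) = Add(2, j)
Mul(Function('N')(10, Function('A')(3, 2)), Add(-6, Pow(42, -1))) = Mul(Mul(Add(2, 2), 10), Add(-6, Pow(42, -1))) = Mul(Mul(4, 10), Add(-6, Rational(1, 42))) = Mul(40, Rational(-251, 42)) = Rational(-5020, 21)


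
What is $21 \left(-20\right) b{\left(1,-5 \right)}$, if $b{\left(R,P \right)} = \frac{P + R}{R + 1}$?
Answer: $840$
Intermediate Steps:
$b{\left(R,P \right)} = \frac{P + R}{1 + R}$
$21 \left(-20\right) b{\left(1,-5 \right)} = 21 \left(-20\right) \frac{-5 + 1}{1 + 1} = - 420 \cdot \frac{1}{2} \left(-4\right) = \left(-420\right) \left(-2\right) = 840$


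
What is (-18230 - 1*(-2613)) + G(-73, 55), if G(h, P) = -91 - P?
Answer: -15763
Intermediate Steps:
(-18230 - 1*(-2613)) + G(-73, 55) = (-18230 - 1*(-2613)) + (-91 - 1*55) = (-18230 + 2613) + (-91 - 55) = -15617 - 146 = -15763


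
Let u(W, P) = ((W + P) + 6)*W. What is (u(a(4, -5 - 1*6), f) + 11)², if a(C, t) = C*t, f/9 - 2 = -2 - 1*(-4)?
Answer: 9801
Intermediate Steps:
f = 36 (f = 18 + 9*(-2 - 1*(-4)) = 18 + 9*(-2 + 4) = 18 + 9*2 = 18 + 18 = 36)
u(W, P) = W*(6 + P + W) (u(W, P) = ((P + W) + 6)*W = (6 + P + W)*W = W*(6 + P + W))
(u(a(4, -5 - 1*6), f) + 11)² = ((4*(-5 - 1*6))*(6 + 36 + 4*(-5 - 1*6)) + 11)² = ((4*(-5 - 6))*(6 + 36 + 4*(-5 - 6)) + 11)² = ((4*(-11))*(6 + 36 + 4*(-11)) + 11)² = (-44*(6 + 36 - 44) + 11)² = (-44*(-2) + 11)² = (88 + 11)² = 99² = 9801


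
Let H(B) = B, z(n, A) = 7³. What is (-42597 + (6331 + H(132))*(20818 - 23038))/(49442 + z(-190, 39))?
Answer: -4796819/16595 ≈ -289.05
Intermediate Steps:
z(n, A) = 343
(-42597 + (6331 + H(132))*(20818 - 23038))/(49442 + z(-190, 39)) = (-42597 + (6331 + 132)*(20818 - 23038))/(49442 + 343) = (-42597 + 6463*(-2220))/49785 = (-42597 - 14347860)*(1/49785) = -14390457*1/49785 = -4796819/16595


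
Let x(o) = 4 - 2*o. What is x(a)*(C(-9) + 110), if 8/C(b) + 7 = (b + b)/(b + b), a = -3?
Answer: 3260/3 ≈ 1086.7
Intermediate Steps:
C(b) = -4/3 (C(b) = 8/(-7 + (b + b)/(b + b)) = 8/(-7 + (2*b)/((2*b))) = 8/(-7 + (2*b)*(1/(2*b))) = 8/(-7 + 1) = 8/(-6) = 8*(-1/6) = -4/3)
x(a)*(C(-9) + 110) = (4 - 2*(-3))*(-4/3 + 110) = (4 + 6)*(326/3) = 10*(326/3) = 3260/3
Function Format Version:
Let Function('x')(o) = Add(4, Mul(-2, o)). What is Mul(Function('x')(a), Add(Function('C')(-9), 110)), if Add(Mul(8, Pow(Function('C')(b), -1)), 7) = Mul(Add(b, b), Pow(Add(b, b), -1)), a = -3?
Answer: Rational(3260, 3) ≈ 1086.7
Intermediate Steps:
Function('C')(b) = Rational(-4, 3) (Function('C')(b) = Mul(8, Pow(Add(-7, Mul(Add(b, b), Pow(Add(b, b), -1))), -1)) = Mul(8, Pow(Add(-7, Mul(Mul(2, b), Pow(Mul(2, b), -1))), -1)) = Mul(8, Pow(Add(-7, Mul(Mul(2, b), Mul(Rational(1, 2), Pow(b, -1)))), -1)) = Mul(8, Pow(Add(-7, 1), -1)) = Mul(8, Pow(-6, -1)) = Mul(8, Rational(-1, 6)) = Rational(-4, 3))
Mul(Function('x')(a), Add(Function('C')(-9), 110)) = Mul(Add(4, Mul(-2, -3)), Add(Rational(-4, 3), 110)) = Mul(Add(4, 6), Rational(326, 3)) = Mul(10, Rational(326, 3)) = Rational(3260, 3)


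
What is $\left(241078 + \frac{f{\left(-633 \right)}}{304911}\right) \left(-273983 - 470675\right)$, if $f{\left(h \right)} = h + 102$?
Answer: $- \frac{6081980441060974}{33879} \approx -1.7952 \cdot 10^{11}$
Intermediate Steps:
$f{\left(h \right)} = 102 + h$
$\left(241078 + \frac{f{\left(-633 \right)}}{304911}\right) \left(-273983 - 470675\right) = \left(241078 + \frac{102 - 633}{304911}\right) \left(-273983 - 470675\right) = \left(241078 - \frac{59}{33879}\right) \left(-744658\right) = \frac{8167481503}{33879} \left(-744658\right) = - \frac{6081980441060974}{33879}$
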